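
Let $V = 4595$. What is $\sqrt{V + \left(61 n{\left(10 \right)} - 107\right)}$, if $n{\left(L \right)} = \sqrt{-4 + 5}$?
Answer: $\sqrt{4549} \approx 67.446$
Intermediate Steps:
$n{\left(L \right)} = 1$ ($n{\left(L \right)} = \sqrt{1} = 1$)
$\sqrt{V + \left(61 n{\left(10 \right)} - 107\right)} = \sqrt{4595 + \left(61 \cdot 1 - 107\right)} = \sqrt{4595 + \left(61 - 107\right)} = \sqrt{4595 - 46} = \sqrt{4549}$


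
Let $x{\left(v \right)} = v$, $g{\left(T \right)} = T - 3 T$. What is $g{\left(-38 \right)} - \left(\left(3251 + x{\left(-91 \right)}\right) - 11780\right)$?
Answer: $8696$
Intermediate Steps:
$g{\left(T \right)} = - 2 T$
$g{\left(-38 \right)} - \left(\left(3251 + x{\left(-91 \right)}\right) - 11780\right) = \left(-2\right) \left(-38\right) - \left(\left(3251 - 91\right) - 11780\right) = 76 - \left(3160 - 11780\right) = 76 - -8620 = 76 + 8620 = 8696$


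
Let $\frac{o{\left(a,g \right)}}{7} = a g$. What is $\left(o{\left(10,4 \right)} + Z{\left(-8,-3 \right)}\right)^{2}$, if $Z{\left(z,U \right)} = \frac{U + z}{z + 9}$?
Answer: $72361$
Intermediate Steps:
$o{\left(a,g \right)} = 7 a g$
$Z{\left(z,U \right)} = \frac{U + z}{9 + z}$
$\left(o{\left(10,4 \right)} + Z{\left(-8,-3 \right)}\right)^{2} = \left(7 \cdot 10 \cdot 4 + \frac{-3 - 8}{9 - 8}\right)^{2} = \left(280 + 1^{-1} \left(-11\right)\right)^{2} = \left(280 + 1 \left(-11\right)\right)^{2} = \left(280 - 11\right)^{2} = 269^{2} = 72361$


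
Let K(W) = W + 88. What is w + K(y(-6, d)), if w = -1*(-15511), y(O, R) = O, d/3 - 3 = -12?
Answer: 15593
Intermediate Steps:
d = -27 (d = 9 + 3*(-12) = 9 - 36 = -27)
K(W) = 88 + W
w = 15511
w + K(y(-6, d)) = 15511 + (88 - 6) = 15511 + 82 = 15593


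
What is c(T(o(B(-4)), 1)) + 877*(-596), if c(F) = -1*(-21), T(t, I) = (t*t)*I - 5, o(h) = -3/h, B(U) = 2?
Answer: -522671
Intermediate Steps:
T(t, I) = -5 + I*t² (T(t, I) = t²*I - 5 = I*t² - 5 = -5 + I*t²)
c(F) = 21
c(T(o(B(-4)), 1)) + 877*(-596) = 21 + 877*(-596) = 21 - 522692 = -522671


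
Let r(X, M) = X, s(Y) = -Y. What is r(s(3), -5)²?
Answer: 9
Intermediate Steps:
r(s(3), -5)² = (-1*3)² = (-3)² = 9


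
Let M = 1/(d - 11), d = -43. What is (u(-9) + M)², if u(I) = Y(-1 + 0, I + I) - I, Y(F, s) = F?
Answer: 185761/2916 ≈ 63.704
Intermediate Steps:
u(I) = -1 - I (u(I) = (-1 + 0) - I = -1 - I)
M = -1/54 (M = 1/(-43 - 11) = 1/(-54) = -1/54 ≈ -0.018519)
(u(-9) + M)² = ((-1 - 1*(-9)) - 1/54)² = ((-1 + 9) - 1/54)² = (8 - 1/54)² = (431/54)² = 185761/2916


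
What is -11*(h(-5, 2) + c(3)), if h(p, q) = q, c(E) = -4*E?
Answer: 110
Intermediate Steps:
-11*(h(-5, 2) + c(3)) = -11*(2 - 4*3) = -11*(2 - 12) = -11*(-10) = 110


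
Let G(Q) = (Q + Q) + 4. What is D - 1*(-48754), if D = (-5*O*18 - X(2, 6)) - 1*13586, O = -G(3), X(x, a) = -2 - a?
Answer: 36076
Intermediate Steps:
G(Q) = 4 + 2*Q (G(Q) = 2*Q + 4 = 4 + 2*Q)
O = -10 (O = -(4 + 2*3) = -(4 + 6) = -1*10 = -10)
D = -12678 (D = (-5*(-10)*18 - (-2 - 1*6)) - 1*13586 = (50*18 - (-2 - 6)) - 13586 = (900 - 1*(-8)) - 13586 = (900 + 8) - 13586 = 908 - 13586 = -12678)
D - 1*(-48754) = -12678 - 1*(-48754) = -12678 + 48754 = 36076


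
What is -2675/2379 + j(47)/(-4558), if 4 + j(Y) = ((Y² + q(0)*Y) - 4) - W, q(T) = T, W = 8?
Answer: -404879/252174 ≈ -1.6056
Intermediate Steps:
j(Y) = -16 + Y² (j(Y) = -4 + (((Y² + 0*Y) - 4) - 1*8) = -4 + (((Y² + 0) - 4) - 8) = -4 + ((Y² - 4) - 8) = -4 + ((-4 + Y²) - 8) = -4 + (-12 + Y²) = -16 + Y²)
-2675/2379 + j(47)/(-4558) = -2675/2379 + (-16 + 47²)/(-4558) = -2675*1/2379 + (-16 + 2209)*(-1/4558) = -2675/2379 + 2193*(-1/4558) = -2675/2379 - 51/106 = -404879/252174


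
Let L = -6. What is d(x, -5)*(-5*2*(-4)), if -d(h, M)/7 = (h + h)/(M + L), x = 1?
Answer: 560/11 ≈ 50.909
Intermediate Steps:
d(h, M) = -14*h/(-6 + M) (d(h, M) = -7*(h + h)/(M - 6) = -7*2*h/(-6 + M) = -14*h/(-6 + M))
d(x, -5)*(-5*2*(-4)) = (-14*1/(-6 - 5))*(-5*2*(-4)) = (-14*1/(-11))*(-10*(-4)) = -14*1*(-1/11)*40 = (14/11)*40 = 560/11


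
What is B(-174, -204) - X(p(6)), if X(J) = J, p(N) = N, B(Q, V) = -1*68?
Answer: -74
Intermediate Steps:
B(Q, V) = -68
B(-174, -204) - X(p(6)) = -68 - 1*6 = -68 - 6 = -74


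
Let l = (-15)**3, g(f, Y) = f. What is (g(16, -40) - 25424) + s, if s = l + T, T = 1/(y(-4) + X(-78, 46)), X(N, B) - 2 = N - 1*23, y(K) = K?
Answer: -2964650/103 ≈ -28783.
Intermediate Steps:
X(N, B) = -21 + N (X(N, B) = 2 + (N - 1*23) = 2 + (N - 23) = 2 + (-23 + N) = -21 + N)
T = -1/103 (T = 1/(-4 + (-21 - 78)) = 1/(-4 - 99) = 1/(-103) = -1/103 ≈ -0.0097087)
l = -3375
s = -347626/103 (s = -3375 - 1/103 = -347626/103 ≈ -3375.0)
(g(16, -40) - 25424) + s = (16 - 25424) - 347626/103 = -25408 - 347626/103 = -2964650/103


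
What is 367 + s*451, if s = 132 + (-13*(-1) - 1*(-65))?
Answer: 95077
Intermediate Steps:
s = 210 (s = 132 + (13 + 65) = 132 + 78 = 210)
367 + s*451 = 367 + 210*451 = 367 + 94710 = 95077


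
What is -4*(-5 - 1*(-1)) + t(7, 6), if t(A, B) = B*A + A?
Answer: 65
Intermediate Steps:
t(A, B) = A + A*B (t(A, B) = A*B + A = A + A*B)
-4*(-5 - 1*(-1)) + t(7, 6) = -4*(-5 - 1*(-1)) + 7*(1 + 6) = -4*(-5 + 1) + 7*7 = -4*(-4) + 49 = 16 + 49 = 65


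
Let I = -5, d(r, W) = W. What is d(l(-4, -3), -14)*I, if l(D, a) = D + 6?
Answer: 70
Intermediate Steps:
l(D, a) = 6 + D
d(l(-4, -3), -14)*I = -14*(-5) = 70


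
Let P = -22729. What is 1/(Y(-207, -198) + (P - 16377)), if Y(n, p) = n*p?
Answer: 1/1880 ≈ 0.00053191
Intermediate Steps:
1/(Y(-207, -198) + (P - 16377)) = 1/(-207*(-198) + (-22729 - 16377)) = 1/(40986 - 39106) = 1/1880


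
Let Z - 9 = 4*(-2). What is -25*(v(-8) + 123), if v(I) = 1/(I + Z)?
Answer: -21500/7 ≈ -3071.4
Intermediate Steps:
Z = 1 (Z = 9 + 4*(-2) = 9 - 8 = 1)
v(I) = 1/(1 + I) (v(I) = 1/(I + 1) = 1/(1 + I))
-25*(v(-8) + 123) = -25*(1/(1 - 8) + 123) = -25*(1/(-7) + 123) = -25*(-⅐ + 123) = -25*860/7 = -21500/7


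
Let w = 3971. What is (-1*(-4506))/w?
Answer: 4506/3971 ≈ 1.1347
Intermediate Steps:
(-1*(-4506))/w = -1*(-4506)/3971 = 4506*(1/3971) = 4506/3971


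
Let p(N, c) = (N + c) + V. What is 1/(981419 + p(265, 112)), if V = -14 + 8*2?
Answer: 1/981798 ≈ 1.0185e-6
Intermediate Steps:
V = 2 (V = -14 + 16 = 2)
p(N, c) = 2 + N + c (p(N, c) = (N + c) + 2 = 2 + N + c)
1/(981419 + p(265, 112)) = 1/(981419 + (2 + 265 + 112)) = 1/(981419 + 379) = 1/981798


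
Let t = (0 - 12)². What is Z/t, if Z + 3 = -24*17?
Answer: -137/48 ≈ -2.8542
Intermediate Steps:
Z = -411 (Z = -3 - 24*17 = -3 - 408 = -411)
t = 144 (t = (-12)² = 144)
Z/t = -411/144 = -411*1/144 = -137/48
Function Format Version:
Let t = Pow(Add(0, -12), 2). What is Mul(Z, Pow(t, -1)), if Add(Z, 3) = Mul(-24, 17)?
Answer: Rational(-137, 48) ≈ -2.8542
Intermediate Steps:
Z = -411 (Z = Add(-3, Mul(-24, 17)) = Add(-3, -408) = -411)
t = 144 (t = Pow(-12, 2) = 144)
Mul(Z, Pow(t, -1)) = Mul(-411, Pow(144, -1)) = Mul(-411, Rational(1, 144)) = Rational(-137, 48)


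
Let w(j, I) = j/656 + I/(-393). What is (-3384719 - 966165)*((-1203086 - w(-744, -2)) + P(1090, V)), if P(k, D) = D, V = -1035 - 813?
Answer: 84472775504005958/16113 ≈ 5.2425e+12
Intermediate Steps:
w(j, I) = -I/393 + j/656 (w(j, I) = j*(1/656) + I*(-1/393) = j/656 - I/393 = -I/393 + j/656)
V = -1848
(-3384719 - 966165)*((-1203086 - w(-744, -2)) + P(1090, V)) = (-3384719 - 966165)*((-1203086 - (-1/393*(-2) + (1/656)*(-744))) - 1848) = -4350884*((-1203086 - (2/393 - 93/82)) - 1848) = -4350884*((-1203086 - 1*(-36385/32226)) - 1848) = -4350884*((-1203086 + 36385/32226) - 1848) = -4350884*(-38770613051/32226 - 1848) = -4350884*(-38830166699/32226) = 84472775504005958/16113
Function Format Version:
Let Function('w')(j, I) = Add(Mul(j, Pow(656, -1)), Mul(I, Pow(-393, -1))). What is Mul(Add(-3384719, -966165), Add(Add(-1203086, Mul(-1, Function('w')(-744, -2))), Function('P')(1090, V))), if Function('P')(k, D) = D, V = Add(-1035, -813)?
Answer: Rational(84472775504005958, 16113) ≈ 5.2425e+12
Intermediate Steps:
Function('w')(j, I) = Add(Mul(Rational(-1, 393), I), Mul(Rational(1, 656), j)) (Function('w')(j, I) = Add(Mul(j, Rational(1, 656)), Mul(I, Rational(-1, 393))) = Add(Mul(Rational(1, 656), j), Mul(Rational(-1, 393), I)) = Add(Mul(Rational(-1, 393), I), Mul(Rational(1, 656), j)))
V = -1848
Mul(Add(-3384719, -966165), Add(Add(-1203086, Mul(-1, Function('w')(-744, -2))), Function('P')(1090, V))) = Mul(Add(-3384719, -966165), Add(Add(-1203086, Mul(-1, Add(Mul(Rational(-1, 393), -2), Mul(Rational(1, 656), -744)))), -1848)) = Mul(-4350884, Add(Add(-1203086, Mul(-1, Add(Rational(2, 393), Rational(-93, 82)))), -1848)) = Mul(-4350884, Add(Add(-1203086, Mul(-1, Rational(-36385, 32226))), -1848)) = Mul(-4350884, Add(Add(-1203086, Rational(36385, 32226)), -1848)) = Mul(-4350884, Add(Rational(-38770613051, 32226), -1848)) = Mul(-4350884, Rational(-38830166699, 32226)) = Rational(84472775504005958, 16113)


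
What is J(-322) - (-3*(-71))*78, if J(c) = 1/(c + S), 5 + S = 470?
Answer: -2375801/143 ≈ -16614.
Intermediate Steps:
S = 465 (S = -5 + 470 = 465)
J(c) = 1/(465 + c) (J(c) = 1/(c + 465) = 1/(465 + c))
J(-322) - (-3*(-71))*78 = 1/(465 - 322) - (-3*(-71))*78 = 1/143 - 213*78 = 1/143 - 1*16614 = 1/143 - 16614 = -2375801/143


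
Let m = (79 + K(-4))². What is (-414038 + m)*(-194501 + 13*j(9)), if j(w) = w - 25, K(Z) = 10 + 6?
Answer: 78859676217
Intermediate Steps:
K(Z) = 16
j(w) = -25 + w
m = 9025 (m = (79 + 16)² = 95² = 9025)
(-414038 + m)*(-194501 + 13*j(9)) = (-414038 + 9025)*(-194501 + 13*(-25 + 9)) = -405013*(-194501 + 13*(-16)) = -405013*(-194501 - 208) = -405013*(-194709) = 78859676217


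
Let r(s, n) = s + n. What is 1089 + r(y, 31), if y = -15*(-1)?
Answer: 1135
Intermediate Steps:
y = 15
r(s, n) = n + s
1089 + r(y, 31) = 1089 + (31 + 15) = 1089 + 46 = 1135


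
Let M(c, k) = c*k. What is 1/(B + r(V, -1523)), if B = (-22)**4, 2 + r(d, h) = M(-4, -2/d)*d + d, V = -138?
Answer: 1/234124 ≈ 4.2712e-6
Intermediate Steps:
r(d, h) = 6 + d (r(d, h) = -2 + ((-(-8)/d)*d + d) = -2 + ((8/d)*d + d) = -2 + (8 + d) = 6 + d)
B = 234256
1/(B + r(V, -1523)) = 1/(234256 + (6 - 138)) = 1/(234256 - 132) = 1/234124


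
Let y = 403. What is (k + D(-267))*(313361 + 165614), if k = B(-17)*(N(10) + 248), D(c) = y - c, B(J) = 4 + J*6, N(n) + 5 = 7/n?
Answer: -11118255085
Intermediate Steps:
N(n) = -5 + 7/n
B(J) = 4 + 6*J
D(c) = 403 - c
k = -119413/5 (k = (4 + 6*(-17))*((-5 + 7/10) + 248) = (4 - 102)*((-5 + 7*(1/10)) + 248) = -98*((-5 + 7/10) + 248) = -98*(-43/10 + 248) = -98*2437/10 = -119413/5 ≈ -23883.)
(k + D(-267))*(313361 + 165614) = (-119413/5 + (403 - 1*(-267)))*(313361 + 165614) = (-119413/5 + (403 + 267))*478975 = (-119413/5 + 670)*478975 = -116063/5*478975 = -11118255085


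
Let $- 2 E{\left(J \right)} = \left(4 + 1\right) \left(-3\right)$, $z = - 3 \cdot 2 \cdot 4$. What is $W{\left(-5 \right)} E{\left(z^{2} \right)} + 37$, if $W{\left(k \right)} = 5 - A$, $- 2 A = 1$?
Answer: $\frac{313}{4} \approx 78.25$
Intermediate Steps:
$A = - \frac{1}{2}$ ($A = \left(- \frac{1}{2}\right) 1 = - \frac{1}{2} \approx -0.5$)
$z = -24$ ($z = \left(-3\right) 8 = -24$)
$E{\left(J \right)} = \frac{15}{2}$ ($E{\left(J \right)} = - \frac{\left(4 + 1\right) \left(-3\right)}{2} = - \frac{5 \left(-3\right)}{2} = \left(- \frac{1}{2}\right) \left(-15\right) = \frac{15}{2}$)
$W{\left(k \right)} = \frac{11}{2}$ ($W{\left(k \right)} = 5 - - \frac{1}{2} = 5 + \frac{1}{2} = \frac{11}{2}$)
$W{\left(-5 \right)} E{\left(z^{2} \right)} + 37 = \frac{11}{2} \cdot \frac{15}{2} + 37 = \frac{165}{4} + 37 = \frac{313}{4}$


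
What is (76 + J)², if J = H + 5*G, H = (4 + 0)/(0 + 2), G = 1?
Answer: 6889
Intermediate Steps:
H = 2 (H = 4/2 = 4*(½) = 2)
J = 7 (J = 2 + 5*1 = 2 + 5 = 7)
(76 + J)² = (76 + 7)² = 83² = 6889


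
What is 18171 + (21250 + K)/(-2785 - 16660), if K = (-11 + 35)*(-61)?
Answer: 353315309/19445 ≈ 18170.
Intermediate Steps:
K = -1464 (K = 24*(-61) = -1464)
18171 + (21250 + K)/(-2785 - 16660) = 18171 + (21250 - 1464)/(-2785 - 16660) = 18171 + 19786/(-19445) = 18171 + 19786*(-1/19445) = 18171 - 19786/19445 = 353315309/19445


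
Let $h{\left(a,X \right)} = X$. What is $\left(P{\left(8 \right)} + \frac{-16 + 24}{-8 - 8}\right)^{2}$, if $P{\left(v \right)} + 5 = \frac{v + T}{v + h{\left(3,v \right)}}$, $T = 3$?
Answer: $\frac{5929}{256} \approx 23.16$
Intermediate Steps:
$P{\left(v \right)} = -5 + \frac{3 + v}{2 v}$ ($P{\left(v \right)} = -5 + \frac{v + 3}{v + v} = -5 + \frac{3 + v}{2 v}$)
$\left(P{\left(8 \right)} + \frac{-16 + 24}{-8 - 8}\right)^{2} = \left(\frac{3 \left(1 - 24\right)}{2 \cdot 8} + \frac{-16 + 24}{-8 - 8}\right)^{2} = \left(\frac{3}{2} \cdot \frac{1}{8} \left(1 - 24\right) + \frac{8}{-16}\right)^{2} = \left(\frac{3}{2} \cdot \frac{1}{8} \left(-23\right) + 8 \left(- \frac{1}{16}\right)\right)^{2} = \left(- \frac{69}{16} - \frac{1}{2}\right)^{2} = \left(- \frac{77}{16}\right)^{2} = \frac{5929}{256}$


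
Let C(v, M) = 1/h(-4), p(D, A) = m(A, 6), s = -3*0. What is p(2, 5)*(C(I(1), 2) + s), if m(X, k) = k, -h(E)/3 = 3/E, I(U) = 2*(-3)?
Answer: 8/3 ≈ 2.6667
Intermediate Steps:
I(U) = -6
h(E) = -9/E
s = 0
p(D, A) = 6
C(v, M) = 4/9 (C(v, M) = 1/(-9/(-4)) = 1/(-9*(-1/4)) = 1/(9/4) = 4/9)
p(2, 5)*(C(I(1), 2) + s) = 6*(4/9 + 0) = 6*(4/9) = 8/3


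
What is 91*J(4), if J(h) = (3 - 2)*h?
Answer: 364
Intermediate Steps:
J(h) = h (J(h) = 1*h = h)
91*J(4) = 91*4 = 364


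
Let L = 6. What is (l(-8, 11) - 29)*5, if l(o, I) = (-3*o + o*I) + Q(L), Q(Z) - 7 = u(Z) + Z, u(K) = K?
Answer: -370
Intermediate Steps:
Q(Z) = 7 + 2*Z (Q(Z) = 7 + (Z + Z) = 7 + 2*Z)
l(o, I) = 19 - 3*o + I*o (l(o, I) = (-3*o + o*I) + (7 + 2*6) = (-3*o + I*o) + (7 + 12) = (-3*o + I*o) + 19 = 19 - 3*o + I*o)
(l(-8, 11) - 29)*5 = ((19 - 3*(-8) + 11*(-8)) - 29)*5 = ((19 + 24 - 88) - 29)*5 = (-45 - 29)*5 = -74*5 = -370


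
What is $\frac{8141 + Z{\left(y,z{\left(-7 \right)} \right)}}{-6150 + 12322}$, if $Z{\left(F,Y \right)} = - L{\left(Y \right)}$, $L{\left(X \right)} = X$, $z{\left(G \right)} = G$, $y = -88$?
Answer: $\frac{2037}{1543} \approx 1.3202$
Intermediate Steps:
$Z{\left(F,Y \right)} = - Y$
$\frac{8141 + Z{\left(y,z{\left(-7 \right)} \right)}}{-6150 + 12322} = \frac{8141 - -7}{-6150 + 12322} = \frac{8141 + 7}{6172} = 8148 \cdot \frac{1}{6172} = \frac{2037}{1543}$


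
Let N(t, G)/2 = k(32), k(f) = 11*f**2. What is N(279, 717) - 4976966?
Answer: -4954438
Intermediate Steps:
N(t, G) = 22528 (N(t, G) = 2*(11*32**2) = 2*(11*1024) = 2*11264 = 22528)
N(279, 717) - 4976966 = 22528 - 4976966 = -4954438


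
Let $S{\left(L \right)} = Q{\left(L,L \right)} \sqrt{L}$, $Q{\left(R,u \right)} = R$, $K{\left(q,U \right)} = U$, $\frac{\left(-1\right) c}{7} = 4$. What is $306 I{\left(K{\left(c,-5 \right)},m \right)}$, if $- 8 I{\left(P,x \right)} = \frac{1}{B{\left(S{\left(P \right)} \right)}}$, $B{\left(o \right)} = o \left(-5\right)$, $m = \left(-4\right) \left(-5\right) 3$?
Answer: $\frac{153 i \sqrt{5}}{500} \approx 0.68424 i$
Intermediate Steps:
$c = -28$ ($c = \left(-7\right) 4 = -28$)
$S{\left(L \right)} = L^{\frac{3}{2}}$ ($S{\left(L \right)} = L \sqrt{L} = L^{\frac{3}{2}}$)
$m = 60$ ($m = 20 \cdot 3 = 60$)
$B{\left(o \right)} = - 5 o$
$I{\left(P,x \right)} = \frac{1}{40 P^{\frac{3}{2}}}$ ($I{\left(P,x \right)} = - \frac{1}{8 \left(- 5 P^{\frac{3}{2}}\right)} = - \frac{\left(- \frac{1}{5}\right) \frac{1}{P^{\frac{3}{2}}}}{8} = \frac{1}{40 P^{\frac{3}{2}}}$)
$306 I{\left(K{\left(c,-5 \right)},m \right)} = 306 \frac{1}{40 \left(- 5 i \sqrt{5}\right)} = 306 \frac{\frac{1}{25} i \sqrt{5}}{40} = 306 \frac{i \sqrt{5}}{1000} = \frac{153 i \sqrt{5}}{500}$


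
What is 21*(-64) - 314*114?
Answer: -37140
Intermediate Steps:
21*(-64) - 314*114 = -1344 - 35796 = -37140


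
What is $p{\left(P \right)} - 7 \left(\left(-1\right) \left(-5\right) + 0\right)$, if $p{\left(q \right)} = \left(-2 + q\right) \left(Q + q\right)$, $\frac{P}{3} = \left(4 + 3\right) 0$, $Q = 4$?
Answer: $-43$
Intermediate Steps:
$P = 0$ ($P = 3 \left(4 + 3\right) 0 = 3 \cdot 7 \cdot 0 = 3 \cdot 0 = 0$)
$p{\left(q \right)} = \left(-2 + q\right) \left(4 + q\right)$
$p{\left(P \right)} - 7 \left(\left(-1\right) \left(-5\right) + 0\right) = \left(-8 + 0^{2} + 2 \cdot 0\right) - 7 \left(\left(-1\right) \left(-5\right) + 0\right) = \left(-8 + 0 + 0\right) - 7 \left(5 + 0\right) = -8 - 35 = -43$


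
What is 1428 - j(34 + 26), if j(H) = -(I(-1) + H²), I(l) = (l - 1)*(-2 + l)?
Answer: 5034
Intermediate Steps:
I(l) = (-1 + l)*(-2 + l)
j(H) = -6 - H² (j(H) = -((2 + (-1)² - 3*(-1)) + H²) = -((2 + 1 + 3) + H²) = -(6 + H²) = -6 - H²)
1428 - j(34 + 26) = 1428 - (-6 - (34 + 26)²) = 1428 - (-6 - 1*60²) = 1428 - (-6 - 1*3600) = 1428 - (-6 - 3600) = 1428 - 1*(-3606) = 1428 + 3606 = 5034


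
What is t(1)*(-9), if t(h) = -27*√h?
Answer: 243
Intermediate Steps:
t(1)*(-9) = -27*√1*(-9) = -27*1*(-9) = -27*(-9) = 243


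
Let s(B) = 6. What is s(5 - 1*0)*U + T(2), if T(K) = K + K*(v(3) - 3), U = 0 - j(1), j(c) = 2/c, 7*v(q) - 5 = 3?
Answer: -96/7 ≈ -13.714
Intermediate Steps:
v(q) = 8/7 (v(q) = 5/7 + (⅐)*3 = 5/7 + 3/7 = 8/7)
U = -2 (U = 0 - 2/1 = 0 - 2 = -2)
T(K) = -6*K/7 (T(K) = K + K*(8/7 - 3) = K + K*(-13/7) = K - 13*K/7 = -6*K/7)
s(5 - 1*0)*U + T(2) = 6*(-2) - 6/7*2 = -12 - 12/7 = -96/7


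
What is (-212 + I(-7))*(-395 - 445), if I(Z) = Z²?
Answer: 136920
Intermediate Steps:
(-212 + I(-7))*(-395 - 445) = (-212 + (-7)²)*(-395 - 445) = (-212 + 49)*(-840) = -163*(-840) = 136920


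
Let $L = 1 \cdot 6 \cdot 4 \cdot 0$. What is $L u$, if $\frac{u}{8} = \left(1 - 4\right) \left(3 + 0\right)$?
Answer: $0$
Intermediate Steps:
$L = 0$ ($L = 1 \cdot 24 \cdot 0 = 1 \cdot 0 = 0$)
$u = -72$ ($u = 8 \left(1 - 4\right) \left(3 + 0\right) = 8 \left(\left(-3\right) 3\right) = 8 \left(-9\right) = -72$)
$L u = 0 \left(-72\right) = 0$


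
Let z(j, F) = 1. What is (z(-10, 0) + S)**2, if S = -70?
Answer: 4761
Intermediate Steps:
(z(-10, 0) + S)**2 = (1 - 70)**2 = (-69)**2 = 4761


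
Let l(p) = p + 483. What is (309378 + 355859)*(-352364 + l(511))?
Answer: -233744324690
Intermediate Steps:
l(p) = 483 + p
(309378 + 355859)*(-352364 + l(511)) = (309378 + 355859)*(-352364 + (483 + 511)) = 665237*(-352364 + 994) = 665237*(-351370) = -233744324690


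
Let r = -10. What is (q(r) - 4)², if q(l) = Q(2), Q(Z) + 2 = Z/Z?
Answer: 25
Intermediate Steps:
Q(Z) = -1 (Q(Z) = -2 + Z/Z = -2 + 1 = -1)
q(l) = -1
(q(r) - 4)² = (-1 - 4)² = (-5)² = 25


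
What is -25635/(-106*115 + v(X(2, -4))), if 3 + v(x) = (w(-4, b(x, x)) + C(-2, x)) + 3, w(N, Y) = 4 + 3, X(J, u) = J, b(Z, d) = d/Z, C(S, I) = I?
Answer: 25635/12181 ≈ 2.1045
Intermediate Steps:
w(N, Y) = 7
v(x) = 7 + x (v(x) = -3 + ((7 + x) + 3) = -3 + (10 + x) = 7 + x)
-25635/(-106*115 + v(X(2, -4))) = -25635/(-106*115 + (7 + 2)) = -25635/(-12190 + 9) = -25635/(-12181) = -25635*(-1/12181) = 25635/12181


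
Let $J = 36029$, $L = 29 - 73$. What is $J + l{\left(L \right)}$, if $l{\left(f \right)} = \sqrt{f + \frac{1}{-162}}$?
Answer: $36029 + \frac{i \sqrt{14258}}{18} \approx 36029.0 + 6.6337 i$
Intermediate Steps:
$L = -44$
$l{\left(f \right)} = \sqrt{- \frac{1}{162} + f}$ ($l{\left(f \right)} = \sqrt{f - \frac{1}{162}} = \sqrt{- \frac{1}{162} + f}$)
$J + l{\left(L \right)} = 36029 + \frac{\sqrt{-2 + 324 \left(-44\right)}}{18} = 36029 + \frac{\sqrt{-2 - 14256}}{18} = 36029 + \frac{\sqrt{-14258}}{18} = 36029 + \frac{i \sqrt{14258}}{18}$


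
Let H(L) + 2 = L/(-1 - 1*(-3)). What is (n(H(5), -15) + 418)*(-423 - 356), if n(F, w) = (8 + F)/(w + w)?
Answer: -19524077/60 ≈ -3.2540e+5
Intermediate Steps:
H(L) = -2 + L/2 (H(L) = -2 + L/(-1 - 1*(-3)) = -2 + L/(-1 + 3) = -2 + L/2)
n(F, w) = (8 + F)/(2*w) (n(F, w) = (8 + F)/((2*w)) = (8 + F)*(1/(2*w)) = (8 + F)/(2*w))
(n(H(5), -15) + 418)*(-423 - 356) = ((1/2)*(8 + (-2 + (1/2)*5))/(-15) + 418)*(-423 - 356) = ((1/2)*(-1/15)*(8 + (-2 + 5/2)) + 418)*(-779) = ((1/2)*(-1/15)*(8 + 1/2) + 418)*(-779) = ((1/2)*(-1/15)*(17/2) + 418)*(-779) = (-17/60 + 418)*(-779) = (25063/60)*(-779) = -19524077/60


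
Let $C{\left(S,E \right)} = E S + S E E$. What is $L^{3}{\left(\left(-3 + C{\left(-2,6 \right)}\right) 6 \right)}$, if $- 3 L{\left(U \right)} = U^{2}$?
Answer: $-749306075343552$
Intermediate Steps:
$C{\left(S,E \right)} = E S + S E^{2}$ ($C{\left(S,E \right)} = E S + E S E = E S + S E^{2}$)
$L{\left(U \right)} = - \frac{U^{2}}{3}$
$L^{3}{\left(\left(-3 + C{\left(-2,6 \right)}\right) 6 \right)} = \left(- \frac{\left(\left(-3 + 6 \left(-2\right) \left(1 + 6\right)\right) 6\right)^{2}}{3}\right)^{3} = \left(- \frac{\left(\left(-3 + 6 \left(-2\right) 7\right) 6\right)^{2}}{3}\right)^{3} = \left(- \frac{\left(\left(-3 - 84\right) 6\right)^{2}}{3}\right)^{3} = \left(- \frac{\left(\left(-87\right) 6\right)^{2}}{3}\right)^{3} = \left(- \frac{\left(-522\right)^{2}}{3}\right)^{3} = \left(\left(- \frac{1}{3}\right) 272484\right)^{3} = \left(-90828\right)^{3} = -749306075343552$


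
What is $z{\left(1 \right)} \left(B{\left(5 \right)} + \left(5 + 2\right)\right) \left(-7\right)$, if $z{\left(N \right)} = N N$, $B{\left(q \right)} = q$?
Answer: $-84$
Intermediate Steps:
$z{\left(N \right)} = N^{2}$
$z{\left(1 \right)} \left(B{\left(5 \right)} + \left(5 + 2\right)\right) \left(-7\right) = 1^{2} \left(5 + \left(5 + 2\right)\right) \left(-7\right) = 1 \left(5 + 7\right) \left(-7\right) = 1 \cdot 12 \left(-7\right) = 1 \left(-84\right) = -84$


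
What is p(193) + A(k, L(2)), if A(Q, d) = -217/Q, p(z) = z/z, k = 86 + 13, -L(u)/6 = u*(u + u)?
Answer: -118/99 ≈ -1.1919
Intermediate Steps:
L(u) = -12*u**2 (L(u) = -6*u*(u + u) = -6*u*2*u = -12*u**2)
k = 99
p(z) = 1
p(193) + A(k, L(2)) = 1 - 217/99 = -118/99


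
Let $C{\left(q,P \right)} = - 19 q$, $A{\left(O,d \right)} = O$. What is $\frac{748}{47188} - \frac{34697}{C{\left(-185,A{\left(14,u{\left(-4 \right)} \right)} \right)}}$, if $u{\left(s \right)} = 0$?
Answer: $- \frac{408663204}{41466455} \approx -9.8553$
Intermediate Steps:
$\frac{748}{47188} - \frac{34697}{C{\left(-185,A{\left(14,u{\left(-4 \right)} \right)} \right)}} = \frac{748}{47188} - \frac{34697}{\left(-19\right) \left(-185\right)} = 748 \cdot \frac{1}{47188} - \frac{34697}{3515} = \frac{187}{11797} - \frac{34697}{3515} = - \frac{408663204}{41466455}$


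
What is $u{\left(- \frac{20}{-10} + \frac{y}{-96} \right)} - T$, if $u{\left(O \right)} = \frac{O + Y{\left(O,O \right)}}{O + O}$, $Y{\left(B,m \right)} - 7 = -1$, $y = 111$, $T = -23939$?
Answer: $\frac{430975}{18} \approx 23943.0$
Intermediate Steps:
$Y{\left(B,m \right)} = 6$ ($Y{\left(B,m \right)} = 7 - 1 = 6$)
$u{\left(O \right)} = \frac{6 + O}{2 O}$ ($u{\left(O \right)} = \frac{O + 6}{O + O} = \frac{6 + O}{2 O}$)
$u{\left(- \frac{20}{-10} + \frac{y}{-96} \right)} - T = \frac{6 + \left(- \frac{20}{-10} + \frac{111}{-96}\right)}{2 \left(- \frac{20}{-10} + \frac{111}{-96}\right)} - -23939 = \frac{6 + \left(\left(-20\right) \left(- \frac{1}{10}\right) + 111 \left(- \frac{1}{96}\right)\right)}{2 \left(\left(-20\right) \left(- \frac{1}{10}\right) + 111 \left(- \frac{1}{96}\right)\right)} + 23939 = \frac{6 + \left(2 - \frac{37}{32}\right)}{2 \left(2 - \frac{37}{32}\right)} + 23939 = \frac{6 + \frac{27}{32}}{2 \cdot \frac{27}{32}} + 23939 = \frac{1}{2} \cdot \frac{32}{27} \cdot \frac{219}{32} + 23939 = \frac{73}{18} + 23939 = \frac{430975}{18}$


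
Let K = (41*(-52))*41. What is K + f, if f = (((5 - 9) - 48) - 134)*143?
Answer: -114010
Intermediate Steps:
K = -87412 (K = -2132*41 = -87412)
f = -26598 (f = ((-4 - 48) - 134)*143 = (-52 - 134)*143 = -186*143 = -26598)
K + f = -87412 - 26598 = -114010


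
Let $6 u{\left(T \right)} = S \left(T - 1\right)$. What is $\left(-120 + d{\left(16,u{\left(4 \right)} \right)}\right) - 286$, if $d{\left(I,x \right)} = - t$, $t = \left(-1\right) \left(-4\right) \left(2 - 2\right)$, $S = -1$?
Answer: $-406$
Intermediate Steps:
$u{\left(T \right)} = \frac{1}{6} - \frac{T}{6}$ ($u{\left(T \right)} = \frac{\left(-1\right) \left(T - 1\right)}{6} = \frac{\left(-1\right) \left(-1 + T\right)}{6} = \frac{1 - T}{6} = \frac{1}{6} - \frac{T}{6}$)
$t = 0$ ($t = 4 \cdot 0 = 0$)
$d{\left(I,x \right)} = 0$ ($d{\left(I,x \right)} = \left(-1\right) 0 = 0$)
$\left(-120 + d{\left(16,u{\left(4 \right)} \right)}\right) - 286 = \left(-120 + 0\right) - 286 = -120 - 286 = -406$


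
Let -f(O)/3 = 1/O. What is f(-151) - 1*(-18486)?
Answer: 2791389/151 ≈ 18486.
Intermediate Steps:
f(O) = -3/O
f(-151) - 1*(-18486) = -3/(-151) - 1*(-18486) = -3*(-1/151) + 18486 = 3/151 + 18486 = 2791389/151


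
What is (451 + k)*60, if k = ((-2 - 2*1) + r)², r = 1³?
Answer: 27600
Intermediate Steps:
r = 1
k = 9 (k = ((-2 - 2*1) + 1)² = ((-2 - 2) + 1)² = (-4 + 1)² = (-3)² = 9)
(451 + k)*60 = (451 + 9)*60 = 460*60 = 27600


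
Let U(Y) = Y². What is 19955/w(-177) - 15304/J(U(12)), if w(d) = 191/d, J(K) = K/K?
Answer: -6455099/191 ≈ -33796.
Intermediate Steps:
J(K) = 1
19955/w(-177) - 15304/J(U(12)) = 19955/((191/(-177))) - 15304/1 = 19955/((191*(-1/177))) - 15304*1 = 19955/(-191/177) - 15304 = 19955*(-177/191) - 15304 = -3532035/191 - 15304 = -6455099/191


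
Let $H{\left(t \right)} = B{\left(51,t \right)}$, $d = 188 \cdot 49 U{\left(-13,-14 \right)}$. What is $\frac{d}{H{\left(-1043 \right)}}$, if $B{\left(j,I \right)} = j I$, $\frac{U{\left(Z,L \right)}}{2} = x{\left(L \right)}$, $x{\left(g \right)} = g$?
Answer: $\frac{36848}{7599} \approx 4.8491$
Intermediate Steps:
$U{\left(Z,L \right)} = 2 L$
$d = -257936$ ($d = 188 \cdot 49 \cdot 2 \left(-14\right) = 9212 \left(-28\right) = -257936$)
$B{\left(j,I \right)} = I j$
$H{\left(t \right)} = 51 t$ ($H{\left(t \right)} = t 51 = 51 t$)
$\frac{d}{H{\left(-1043 \right)}} = - \frac{257936}{51 \left(-1043\right)} = - \frac{257936}{-53193} = \left(-257936\right) \left(- \frac{1}{53193}\right) = \frac{36848}{7599}$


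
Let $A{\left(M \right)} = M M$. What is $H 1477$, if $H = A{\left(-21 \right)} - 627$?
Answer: $-274722$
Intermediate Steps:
$A{\left(M \right)} = M^{2}$
$H = -186$ ($H = \left(-21\right)^{2} - 627 = 441 - 627 = -186$)
$H 1477 = \left(-186\right) 1477 = -274722$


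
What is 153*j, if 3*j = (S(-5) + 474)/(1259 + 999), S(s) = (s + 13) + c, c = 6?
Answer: 12444/1129 ≈ 11.022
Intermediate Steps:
S(s) = 19 + s (S(s) = (s + 13) + 6 = (13 + s) + 6 = 19 + s)
j = 244/3387 (j = (((19 - 5) + 474)/(1259 + 999))/3 = ((14 + 474)/2258)/3 = (488*(1/2258))/3 = (⅓)*(244/1129) = 244/3387 ≈ 0.072040)
153*j = 153*(244/3387) = 12444/1129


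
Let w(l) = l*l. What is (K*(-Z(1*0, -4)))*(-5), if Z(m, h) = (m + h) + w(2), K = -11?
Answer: 0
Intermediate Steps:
w(l) = l**2
Z(m, h) = 4 + h + m (Z(m, h) = (m + h) + 2**2 = (h + m) + 4 = 4 + h + m)
(K*(-Z(1*0, -4)))*(-5) = -(-11)*(4 - 4 + 1*0)*(-5) = -(-11)*(4 - 4 + 0)*(-5) = -(-11)*0*(-5) = -11*0*(-5) = 0*(-5) = 0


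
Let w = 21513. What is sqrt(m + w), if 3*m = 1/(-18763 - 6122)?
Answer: sqrt(13322209751130)/24885 ≈ 146.67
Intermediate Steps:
m = -1/74655 (m = 1/(3*(-18763 - 6122)) = (1/3)/(-24885) = (1/3)*(-1/24885) = -1/74655 ≈ -1.3395e-5)
sqrt(m + w) = sqrt(-1/74655 + 21513) = sqrt(1606053014/74655) = sqrt(13322209751130)/24885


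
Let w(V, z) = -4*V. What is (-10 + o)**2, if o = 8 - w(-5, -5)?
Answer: 484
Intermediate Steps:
o = -12 (o = 8 - (-4)*(-5) = 8 - 1*20 = 8 - 20 = -12)
(-10 + o)**2 = (-10 - 12)**2 = (-22)**2 = 484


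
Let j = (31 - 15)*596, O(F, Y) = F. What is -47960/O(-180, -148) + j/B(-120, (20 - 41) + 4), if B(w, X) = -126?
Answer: 4006/21 ≈ 190.76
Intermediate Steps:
j = 9536 (j = 16*596 = 9536)
-47960/O(-180, -148) + j/B(-120, (20 - 41) + 4) = -47960/(-180) + 9536/(-126) = -47960*(-1/180) + 9536*(-1/126) = 2398/9 - 4768/63 = 4006/21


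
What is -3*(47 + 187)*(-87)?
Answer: 61074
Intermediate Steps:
-3*(47 + 187)*(-87) = -702*(-87) = -3*(-20358) = 61074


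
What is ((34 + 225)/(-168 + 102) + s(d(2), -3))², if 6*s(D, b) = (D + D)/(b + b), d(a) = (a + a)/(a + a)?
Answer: 155236/9801 ≈ 15.839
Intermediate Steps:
d(a) = 1 (d(a) = (2*a)/((2*a)) = (2*a)*(1/(2*a)) = 1)
s(D, b) = D/(6*b) (s(D, b) = ((D + D)/(b + b))/6 = ((2*D)/((2*b)))/6 = ((2*D)*(1/(2*b)))/6 = (D/b)/6 = D/(6*b))
((34 + 225)/(-168 + 102) + s(d(2), -3))² = ((34 + 225)/(-168 + 102) + (⅙)*1/(-3))² = (259/(-66) + (⅙)*1*(-⅓))² = (259*(-1/66) - 1/18)² = (-259/66 - 1/18)² = (-394/99)² = 155236/9801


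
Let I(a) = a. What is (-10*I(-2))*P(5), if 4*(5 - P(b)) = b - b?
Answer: 100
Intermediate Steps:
P(b) = 5 (P(b) = 5 - (b - b)/4 = 5 - 1/4*0 = 5 + 0 = 5)
(-10*I(-2))*P(5) = -10*(-2)*5 = 20*5 = 100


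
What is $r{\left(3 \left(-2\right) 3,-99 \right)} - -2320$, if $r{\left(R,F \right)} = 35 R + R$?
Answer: $1672$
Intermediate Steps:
$r{\left(R,F \right)} = 36 R$
$r{\left(3 \left(-2\right) 3,-99 \right)} - -2320 = 36 \cdot 3 \left(-2\right) 3 - -2320 = 36 \left(\left(-6\right) 3\right) + 2320 = 36 \left(-18\right) + 2320 = -648 + 2320 = 1672$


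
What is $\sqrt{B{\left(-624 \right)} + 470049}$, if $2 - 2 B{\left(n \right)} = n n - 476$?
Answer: $20 \sqrt{689} \approx 524.98$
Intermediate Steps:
$B{\left(n \right)} = 239 - \frac{n^{2}}{2}$ ($B{\left(n \right)} = 1 - \frac{n n - 476}{2} = 1 - \frac{n^{2} - 476}{2} = 1 - \frac{-476 + n^{2}}{2} = 1 - \left(-238 + \frac{n^{2}}{2}\right) = 239 - \frac{n^{2}}{2}$)
$\sqrt{B{\left(-624 \right)} + 470049} = \sqrt{\left(239 - \frac{\left(-624\right)^{2}}{2}\right) + 470049} = \sqrt{\left(239 - 194688\right) + 470049} = \sqrt{-194449 + 470049} = \sqrt{275600} = 20 \sqrt{689}$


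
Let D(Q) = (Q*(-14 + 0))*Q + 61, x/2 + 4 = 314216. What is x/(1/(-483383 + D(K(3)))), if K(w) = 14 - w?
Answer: -304795694784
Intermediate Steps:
x = 628424 (x = -8 + 2*314216 = -8 + 628432 = 628424)
D(Q) = 61 - 14*Q² (D(Q) = (Q*(-14))*Q + 61 = (-14*Q)*Q + 61 = -14*Q² + 61 = 61 - 14*Q²)
x/(1/(-483383 + D(K(3)))) = 628424/(1/(-483383 + (61 - 14*(14 - 1*3)²))) = 628424/(1/(-483383 + (61 - 14*(14 - 3)²))) = 628424/(1/(-483383 + (61 - 14*11²))) = 628424/(1/(-483383 + (61 - 14*121))) = 628424/(1/(-483383 + (61 - 1694))) = 628424/(1/(-483383 - 1633)) = 628424/(1/(-485016)) = 628424/(-1/485016) = 628424*(-485016) = -304795694784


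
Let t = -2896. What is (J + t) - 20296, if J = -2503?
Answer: -25695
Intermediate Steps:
(J + t) - 20296 = (-2503 - 2896) - 20296 = -5399 - 20296 = -25695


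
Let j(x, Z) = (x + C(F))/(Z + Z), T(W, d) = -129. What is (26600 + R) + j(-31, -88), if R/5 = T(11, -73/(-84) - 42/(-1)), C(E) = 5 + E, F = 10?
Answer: 285506/11 ≈ 25955.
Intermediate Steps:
R = -645 (R = 5*(-129) = -645)
j(x, Z) = (15 + x)/(2*Z) (j(x, Z) = (x + (5 + 10))/(Z + Z) = (x + 15)/((2*Z)) = (15 + x)*(1/(2*Z)) = (15 + x)/(2*Z))
(26600 + R) + j(-31, -88) = (26600 - 645) + (½)*(15 - 31)/(-88) = 25955 + (½)*(-1/88)*(-16) = 25955 + 1/11 = 285506/11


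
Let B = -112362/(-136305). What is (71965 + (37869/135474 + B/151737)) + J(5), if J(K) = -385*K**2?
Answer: 19408209446953251817/311326955729010 ≈ 62340.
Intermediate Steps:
B = 37454/45435 (B = -112362*(-1/136305) = 37454/45435 ≈ 0.82434)
(71965 + (37869/135474 + B/151737)) + J(5) = (71965 + (37869/135474 + (37454/45435)/151737)) - 385*5**2 = (71965 + (37869*(1/135474) + (37454/45435)*(1/151737))) - 385*25 = (71965 + (12623/45158 + 37454/6894170595)) - 9625 = (71965 + 87026806768417/311326955729010) - 9625 = 22404731395844973067/311326955729010 - 9625 = 19408209446953251817/311326955729010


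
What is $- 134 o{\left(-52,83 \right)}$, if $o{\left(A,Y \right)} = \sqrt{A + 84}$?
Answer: $- 536 \sqrt{2} \approx -758.02$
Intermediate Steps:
$o{\left(A,Y \right)} = \sqrt{84 + A}$
$- 134 o{\left(-52,83 \right)} = - 134 \sqrt{84 - 52} = - 134 \sqrt{32} = - 134 \cdot 4 \sqrt{2} = - 536 \sqrt{2}$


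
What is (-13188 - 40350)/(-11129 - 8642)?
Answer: 53538/19771 ≈ 2.7079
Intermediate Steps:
(-13188 - 40350)/(-11129 - 8642) = -53538/(-19771) = -53538*(-1/19771) = 53538/19771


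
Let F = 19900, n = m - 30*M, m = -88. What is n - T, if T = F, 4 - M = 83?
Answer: -17618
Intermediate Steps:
M = -79 (M = 4 - 1*83 = 4 - 83 = -79)
n = 2282 (n = -88 - 30*(-79) = -88 + 2370 = 2282)
T = 19900
n - T = 2282 - 1*19900 = 2282 - 19900 = -17618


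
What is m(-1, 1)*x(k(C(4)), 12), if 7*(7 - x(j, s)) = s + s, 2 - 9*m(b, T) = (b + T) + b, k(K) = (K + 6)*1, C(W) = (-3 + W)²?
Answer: 25/21 ≈ 1.1905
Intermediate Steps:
k(K) = 6 + K (k(K) = (6 + K)*1 = 6 + K)
m(b, T) = 2/9 - 2*b/9 - T/9 (m(b, T) = 2/9 - ((b + T) + b)/9 = 2/9 - ((T + b) + b)/9 = 2/9 - (T + 2*b)/9 = 2/9 + (-2*b/9 - T/9) = 2/9 - 2*b/9 - T/9)
x(j, s) = 7 - 2*s/7 (x(j, s) = 7 - (s + s)/7 = 7 - 2*s/7)
m(-1, 1)*x(k(C(4)), 12) = (2/9 - 2/9*(-1) - ⅑*1)*(7 - 2/7*12) = (2/9 + 2/9 - ⅑)*(7 - 24/7) = (⅓)*(25/7) = 25/21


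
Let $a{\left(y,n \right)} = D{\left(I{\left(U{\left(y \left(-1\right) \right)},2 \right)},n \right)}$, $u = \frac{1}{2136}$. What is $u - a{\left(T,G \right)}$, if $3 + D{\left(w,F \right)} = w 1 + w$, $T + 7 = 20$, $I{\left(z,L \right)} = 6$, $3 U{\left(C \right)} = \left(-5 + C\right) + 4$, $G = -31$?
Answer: $- \frac{19223}{2136} \approx -8.9995$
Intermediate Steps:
$u = \frac{1}{2136} \approx 0.00046816$
$U{\left(C \right)} = - \frac{1}{3} + \frac{C}{3}$ ($U{\left(C \right)} = \frac{\left(-5 + C\right) + 4}{3} = \frac{-1 + C}{3} = - \frac{1}{3} + \frac{C}{3}$)
$T = 13$ ($T = -7 + 20 = 13$)
$D{\left(w,F \right)} = -3 + 2 w$ ($D{\left(w,F \right)} = -3 + \left(w 1 + w\right) = -3 + \left(w + w\right) = -3 + 2 w$)
$a{\left(y,n \right)} = 9$ ($a{\left(y,n \right)} = -3 + 2 \cdot 6 = -3 + 12 = 9$)
$u - a{\left(T,G \right)} = \frac{1}{2136} - 9 = - \frac{19223}{2136}$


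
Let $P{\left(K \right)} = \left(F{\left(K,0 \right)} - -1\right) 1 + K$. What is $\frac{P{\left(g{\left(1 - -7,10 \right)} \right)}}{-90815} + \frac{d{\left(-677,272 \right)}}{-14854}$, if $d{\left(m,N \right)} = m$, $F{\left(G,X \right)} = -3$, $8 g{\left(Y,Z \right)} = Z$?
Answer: $\frac{122985791}{2697932020} \approx 0.045585$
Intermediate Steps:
$g{\left(Y,Z \right)} = \frac{Z}{8}$
$P{\left(K \right)} = -2 + K$ ($P{\left(K \right)} = \left(-3 - -1\right) 1 + K = \left(-3 + 1\right) 1 + K = \left(-2\right) 1 + K = -2 + K$)
$\frac{P{\left(g{\left(1 - -7,10 \right)} \right)}}{-90815} + \frac{d{\left(-677,272 \right)}}{-14854} = \frac{-2 + \frac{1}{8} \cdot 10}{-90815} - \frac{677}{-14854} = \left(-2 + \frac{5}{4}\right) \left(- \frac{1}{90815}\right) - - \frac{677}{14854} = \left(- \frac{3}{4}\right) \left(- \frac{1}{90815}\right) + \frac{677}{14854} = \frac{3}{363260} + \frac{677}{14854} = \frac{122985791}{2697932020}$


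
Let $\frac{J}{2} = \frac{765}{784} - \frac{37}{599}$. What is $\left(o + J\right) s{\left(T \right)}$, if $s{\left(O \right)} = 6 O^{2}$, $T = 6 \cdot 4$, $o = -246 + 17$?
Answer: $- \frac{23043659760}{29351} \approx -7.8511 \cdot 10^{5}$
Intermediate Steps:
$o = -229$
$T = 24$
$J = \frac{429227}{234808}$ ($J = 2 \left(\frac{765}{784} - \frac{37}{599}\right) = 2 \cdot \frac{429227}{469616} = \frac{429227}{234808} \approx 1.828$)
$\left(o + J\right) s{\left(T \right)} = \left(-229 + \frac{429227}{234808}\right) 6 \cdot 24^{2} = - \frac{53341805 \cdot 6 \cdot 576}{234808} = \left(- \frac{53341805}{234808}\right) 3456 = - \frac{23043659760}{29351}$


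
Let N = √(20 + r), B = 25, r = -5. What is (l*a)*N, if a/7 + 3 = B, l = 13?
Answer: 2002*√15 ≈ 7753.7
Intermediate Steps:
a = 154 (a = -21 + 7*25 = -21 + 175 = 154)
N = √15 (N = √(20 - 5) = √15 ≈ 3.8730)
(l*a)*N = (13*154)*√15 = 2002*√15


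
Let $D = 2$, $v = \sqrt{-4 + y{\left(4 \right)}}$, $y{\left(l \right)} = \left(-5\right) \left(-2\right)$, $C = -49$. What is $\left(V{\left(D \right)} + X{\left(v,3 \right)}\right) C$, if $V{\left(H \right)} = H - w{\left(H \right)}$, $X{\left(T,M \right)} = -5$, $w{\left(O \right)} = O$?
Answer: $245$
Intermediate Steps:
$y{\left(l \right)} = 10$
$v = \sqrt{6}$ ($v = \sqrt{-4 + 10} = \sqrt{6} \approx 2.4495$)
$V{\left(H \right)} = 0$ ($V{\left(H \right)} = H - H = 0$)
$\left(V{\left(D \right)} + X{\left(v,3 \right)}\right) C = \left(0 - 5\right) \left(-49\right) = \left(-5\right) \left(-49\right) = 245$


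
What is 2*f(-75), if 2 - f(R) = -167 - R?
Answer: 188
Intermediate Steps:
f(R) = 169 + R (f(R) = 2 - (-167 - R) = 2 + (167 + R) = 169 + R)
2*f(-75) = 2*(169 - 75) = 2*94 = 188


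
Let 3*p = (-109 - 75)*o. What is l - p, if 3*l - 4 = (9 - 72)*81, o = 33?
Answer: 973/3 ≈ 324.33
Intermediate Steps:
l = -5099/3 (l = 4/3 + ((9 - 72)*81)/3 = 4/3 + (-63*81)/3 = 4/3 + (⅓)*(-5103) = 4/3 - 1701 = -5099/3 ≈ -1699.7)
p = -2024 (p = ((-109 - 75)*33)/3 = (-184*33)/3 = (⅓)*(-6072) = -2024)
l - p = -5099/3 - 1*(-2024) = -5099/3 + 2024 = 973/3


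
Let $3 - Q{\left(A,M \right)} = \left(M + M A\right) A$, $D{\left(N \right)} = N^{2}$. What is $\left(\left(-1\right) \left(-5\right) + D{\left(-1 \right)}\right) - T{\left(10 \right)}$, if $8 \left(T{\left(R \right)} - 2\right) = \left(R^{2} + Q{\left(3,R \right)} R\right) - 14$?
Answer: $\frac{279}{2} \approx 139.5$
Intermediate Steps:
$Q{\left(A,M \right)} = 3 - A \left(M + A M\right)$ ($Q{\left(A,M \right)} = 3 - \left(M + M A\right) A = 3 - \left(M + A M\right) A = 3 - A \left(M + A M\right)$)
$T{\left(R \right)} = \frac{1}{4} + \frac{R^{2}}{8} + \frac{R \left(3 - 12 R\right)}{8}$ ($T{\left(R \right)} = 2 + \frac{\left(R^{2} + \left(3 - 3 R - R 3^{2}\right) R\right) - 14}{8} = 2 + \frac{\left(R^{2} + \left(3 - 3 R - R 9\right) R\right) - 14}{8} = 2 + \frac{\left(R^{2} + \left(3 - 3 R - 9 R\right) R\right) - 14}{8} = 2 + \frac{\left(R^{2} + \left(3 - 12 R\right) R\right) - 14}{8} = 2 + \frac{\left(R^{2} + R \left(3 - 12 R\right)\right) - 14}{8} = 2 + \frac{-14 + R^{2} + R \left(3 - 12 R\right)}{8} = 2 + \left(- \frac{7}{4} + \frac{R^{2}}{8} + \frac{R \left(3 - 12 R\right)}{8}\right) = \frac{1}{4} + \frac{R^{2}}{8} + \frac{R \left(3 - 12 R\right)}{8}$)
$\left(\left(-1\right) \left(-5\right) + D{\left(-1 \right)}\right) - T{\left(10 \right)} = \left(\left(-1\right) \left(-5\right) + \left(-1\right)^{2}\right) - \left(\frac{1}{4} - \frac{11 \cdot 10^{2}}{8} + \frac{3}{8} \cdot 10\right) = \left(5 + 1\right) - \left(\frac{1}{4} - \frac{275}{2} + \frac{15}{4}\right) = 6 - \left(\frac{1}{4} - \frac{275}{2} + \frac{15}{4}\right) = 6 - - \frac{267}{2} = 6 + \frac{267}{2} = \frac{279}{2}$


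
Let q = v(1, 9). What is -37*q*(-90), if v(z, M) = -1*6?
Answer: -19980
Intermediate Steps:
v(z, M) = -6
q = -6
-37*q*(-90) = -37*(-6)*(-90) = 222*(-90) = -19980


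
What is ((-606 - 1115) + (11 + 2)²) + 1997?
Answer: 445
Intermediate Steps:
((-606 - 1115) + (11 + 2)²) + 1997 = (-1721 + 13²) + 1997 = (-1721 + 169) + 1997 = -1552 + 1997 = 445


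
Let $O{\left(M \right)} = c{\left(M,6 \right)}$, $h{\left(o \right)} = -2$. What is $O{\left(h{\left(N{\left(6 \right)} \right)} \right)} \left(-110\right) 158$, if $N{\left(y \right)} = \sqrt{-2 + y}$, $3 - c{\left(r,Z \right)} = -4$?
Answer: $-121660$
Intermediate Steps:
$c{\left(r,Z \right)} = 7$ ($c{\left(r,Z \right)} = 3 - -4 = 3 + 4 = 7$)
$O{\left(M \right)} = 7$
$O{\left(h{\left(N{\left(6 \right)} \right)} \right)} \left(-110\right) 158 = 7 \left(-110\right) 158 = \left(-770\right) 158 = -121660$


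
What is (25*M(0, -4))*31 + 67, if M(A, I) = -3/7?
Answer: -1856/7 ≈ -265.14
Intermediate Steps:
M(A, I) = -3/7 (M(A, I) = -3*⅐ = -3/7)
(25*M(0, -4))*31 + 67 = (25*(-3/7))*31 + 67 = -75/7*31 + 67 = -2325/7 + 67 = -1856/7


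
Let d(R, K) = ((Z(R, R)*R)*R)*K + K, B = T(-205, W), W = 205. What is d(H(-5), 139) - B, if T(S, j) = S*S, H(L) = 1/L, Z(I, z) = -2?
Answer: -1047428/25 ≈ -41897.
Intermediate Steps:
T(S, j) = S²
B = 42025 (B = (-205)² = 42025)
d(R, K) = K - 2*K*R² (d(R, K) = ((-2*R)*R)*K + K = (-2*R²)*K + K = -2*K*R² + K = K - 2*K*R²)
d(H(-5), 139) - B = 139*(1 - 2*(1/(-5))²) - 1*42025 = 139*(1 - 2*(-⅕)²) - 42025 = 139*(1 - 2*1/25) - 42025 = 139*(1 - 2/25) - 42025 = 139*(23/25) - 42025 = 3197/25 - 42025 = -1047428/25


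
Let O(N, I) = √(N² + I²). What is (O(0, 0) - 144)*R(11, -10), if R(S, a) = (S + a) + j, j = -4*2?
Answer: 1008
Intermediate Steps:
j = -8
R(S, a) = -8 + S + a (R(S, a) = (S + a) - 8 = -8 + S + a)
O(N, I) = √(I² + N²)
(O(0, 0) - 144)*R(11, -10) = (√(0² + 0²) - 144)*(-8 + 11 - 10) = (√(0 + 0) - 144)*(-7) = (√0 - 144)*(-7) = (0 - 144)*(-7) = -144*(-7) = 1008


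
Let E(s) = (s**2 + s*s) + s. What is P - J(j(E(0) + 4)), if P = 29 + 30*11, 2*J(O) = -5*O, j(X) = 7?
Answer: 753/2 ≈ 376.50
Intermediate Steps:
E(s) = s + 2*s**2 (E(s) = (s**2 + s**2) + s = 2*s**2 + s = s + 2*s**2)
J(O) = -5*O/2 (J(O) = (-5*O)/2 = -5*O/2)
P = 359 (P = 29 + 330 = 359)
P - J(j(E(0) + 4)) = 359 - (-5)*7/2 = 359 - 1*(-35/2) = 359 + 35/2 = 753/2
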